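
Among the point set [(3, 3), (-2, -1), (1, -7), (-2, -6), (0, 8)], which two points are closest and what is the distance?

Computing all pairwise distances among 5 points:

d((3, 3), (-2, -1)) = 6.4031
d((3, 3), (1, -7)) = 10.198
d((3, 3), (-2, -6)) = 10.2956
d((3, 3), (0, 8)) = 5.831
d((-2, -1), (1, -7)) = 6.7082
d((-2, -1), (-2, -6)) = 5.0
d((-2, -1), (0, 8)) = 9.2195
d((1, -7), (-2, -6)) = 3.1623 <-- minimum
d((1, -7), (0, 8)) = 15.0333
d((-2, -6), (0, 8)) = 14.1421

Closest pair: (1, -7) and (-2, -6) with distance 3.1623

The closest pair is (1, -7) and (-2, -6) with Euclidean distance 3.1623. For 5 points, brute-force pairwise comparison is shown above. For large n, the divide-and-conquer algorithm (sort by x, recurse on halves, check the dividing strip) achieves O(n log n).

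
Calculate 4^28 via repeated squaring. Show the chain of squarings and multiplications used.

Computing 4^28 by squaring (build up from 4^1; each line after the first costs one multiplication):

4^1 = 4
4^2 = (4^1)^2 = 4^2 = 16
4^3 = 4 * 4^2 = 4 * 16 = 64
4^6 = (4^3)^2 = 64^2 = 4096
4^7 = 4 * 4^6 = 4 * 4096 = 16384
4^14 = (4^7)^2 = 16384^2 = 268435456
4^28 = (4^14)^2 = 268435456^2 = 72057594037927936

Result: 72057594037927936
Multiplications needed: 6 (6 lines after 4^1)

4^28 = 72057594037927936. Using exponentiation by squaring, this requires 6 multiplications. The key idea: if the exponent is even, square the half-power; if odd, multiply by the base once.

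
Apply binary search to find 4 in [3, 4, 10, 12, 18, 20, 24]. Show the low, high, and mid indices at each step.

Binary search for 4 in [3, 4, 10, 12, 18, 20, 24]:

lo=0, hi=6, mid=3, arr[mid]=12 -> 12 > 4, search left half
lo=0, hi=2, mid=1, arr[mid]=4 -> Found target at index 1!

Binary search finds 4 at index 1 after 2 comparisons. The search repeatedly halves the search space by comparing with the middle element.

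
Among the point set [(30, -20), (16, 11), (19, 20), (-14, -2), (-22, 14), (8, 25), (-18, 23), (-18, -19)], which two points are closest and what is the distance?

Computing all pairwise distances among 8 points:

d((30, -20), (16, 11)) = 34.0147
d((30, -20), (19, 20)) = 41.4849
d((30, -20), (-14, -2)) = 47.5395
d((30, -20), (-22, 14)) = 62.1289
d((30, -20), (8, 25)) = 50.0899
d((30, -20), (-18, 23)) = 64.4438
d((30, -20), (-18, -19)) = 48.0104
d((16, 11), (19, 20)) = 9.4868 <-- minimum
d((16, 11), (-14, -2)) = 32.6956
d((16, 11), (-22, 14)) = 38.1182
d((16, 11), (8, 25)) = 16.1245
d((16, 11), (-18, 23)) = 36.0555
d((16, 11), (-18, -19)) = 45.3431
d((19, 20), (-14, -2)) = 39.6611
d((19, 20), (-22, 14)) = 41.4367
d((19, 20), (8, 25)) = 12.083
d((19, 20), (-18, 23)) = 37.1214
d((19, 20), (-18, -19)) = 53.7587
d((-14, -2), (-22, 14)) = 17.8885
d((-14, -2), (8, 25)) = 34.8281
d((-14, -2), (-18, 23)) = 25.318
d((-14, -2), (-18, -19)) = 17.4642
d((-22, 14), (8, 25)) = 31.9531
d((-22, 14), (-18, 23)) = 9.8489
d((-22, 14), (-18, -19)) = 33.2415
d((8, 25), (-18, 23)) = 26.0768
d((8, 25), (-18, -19)) = 51.1077
d((-18, 23), (-18, -19)) = 42.0

Closest pair: (16, 11) and (19, 20) with distance 9.4868

The closest pair is (16, 11) and (19, 20) with Euclidean distance 9.4868. For 8 points, brute-force pairwise comparison is shown above. For large n, the divide-and-conquer algorithm (sort by x, recurse on halves, check the dividing strip) achieves O(n log n).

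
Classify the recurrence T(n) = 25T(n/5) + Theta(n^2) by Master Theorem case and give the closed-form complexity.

Master Theorem for T(n) = 25T(n/5) + O(n^2):

a = 25, b = 5, c = 2
log_b(a) = log_5(25) = 2.0000

Case 2: c = 2 = log_5(25) = 2.0000
T(n) = O(n^2 log n) = O(n^2 log n)

For T(n) = 25T(n/5) + O(n^2): log_5(25) = 2.0000. This is Case 2 of the Master Theorem (c = log_b(a), equal work at all levels), giving O(n^2 log n).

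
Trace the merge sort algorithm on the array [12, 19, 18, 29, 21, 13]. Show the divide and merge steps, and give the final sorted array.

Merge sort trace:

Split: [12, 19, 18, 29, 21, 13] -> [12, 19, 18] and [29, 21, 13]
  Split: [12, 19, 18] -> [12] and [19, 18]
    Split: [19, 18] -> [19] and [18]
    Merge: [19] + [18] -> [18, 19]
  Merge: [12] + [18, 19] -> [12, 18, 19]
  Split: [29, 21, 13] -> [29] and [21, 13]
    Split: [21, 13] -> [21] and [13]
    Merge: [21] + [13] -> [13, 21]
  Merge: [29] + [13, 21] -> [13, 21, 29]
Merge: [12, 18, 19] + [13, 21, 29] -> [12, 13, 18, 19, 21, 29]

Final sorted array: [12, 13, 18, 19, 21, 29]

The merge sort proceeds by recursively splitting the array and merging sorted halves.
After all merges, the sorted array is [12, 13, 18, 19, 21, 29].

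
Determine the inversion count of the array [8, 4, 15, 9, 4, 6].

Finding inversions in [8, 4, 15, 9, 4, 6]:

(0, 1): arr[0]=8 > arr[1]=4
(0, 4): arr[0]=8 > arr[4]=4
(0, 5): arr[0]=8 > arr[5]=6
(2, 3): arr[2]=15 > arr[3]=9
(2, 4): arr[2]=15 > arr[4]=4
(2, 5): arr[2]=15 > arr[5]=6
(3, 4): arr[3]=9 > arr[4]=4
(3, 5): arr[3]=9 > arr[5]=6

Total inversions: 8

The array has 8 inversion(s): (0,1), (0,4), (0,5), (2,3), (2,4), (2,5), (3,4), (3,5). Each pair (i,j) satisfies i < j and arr[i] > arr[j].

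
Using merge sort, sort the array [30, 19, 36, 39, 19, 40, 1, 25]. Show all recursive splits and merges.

Merge sort trace:

Split: [30, 19, 36, 39, 19, 40, 1, 25] -> [30, 19, 36, 39] and [19, 40, 1, 25]
  Split: [30, 19, 36, 39] -> [30, 19] and [36, 39]
    Split: [30, 19] -> [30] and [19]
    Merge: [30] + [19] -> [19, 30]
    Split: [36, 39] -> [36] and [39]
    Merge: [36] + [39] -> [36, 39]
  Merge: [19, 30] + [36, 39] -> [19, 30, 36, 39]
  Split: [19, 40, 1, 25] -> [19, 40] and [1, 25]
    Split: [19, 40] -> [19] and [40]
    Merge: [19] + [40] -> [19, 40]
    Split: [1, 25] -> [1] and [25]
    Merge: [1] + [25] -> [1, 25]
  Merge: [19, 40] + [1, 25] -> [1, 19, 25, 40]
Merge: [19, 30, 36, 39] + [1, 19, 25, 40] -> [1, 19, 19, 25, 30, 36, 39, 40]

Final sorted array: [1, 19, 19, 25, 30, 36, 39, 40]

The merge sort proceeds by recursively splitting the array and merging sorted halves.
After all merges, the sorted array is [1, 19, 19, 25, 30, 36, 39, 40].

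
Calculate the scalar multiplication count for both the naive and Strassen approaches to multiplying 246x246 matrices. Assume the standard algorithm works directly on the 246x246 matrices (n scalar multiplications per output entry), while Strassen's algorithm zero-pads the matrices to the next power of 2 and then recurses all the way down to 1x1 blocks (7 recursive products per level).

Matrix multiplication for 246x246 matrices:

Strassen's algorithm requires power-of-2 dimensions. Pad 246x246 to 256x256 (next power of 2).

Standard algorithm: 246^3 = 14886936 multiplications
Strassen's algorithm: 7^(log2(256)) = 7^8 = 5764801 multiplications
Savings: 14886936 - 5764801 = 9122135 multiplications

Standard: 14886936 multiplications (246^3). Strassen: 5764801 multiplications (7^8, after padding to 256x256). Strassen reduces 8 recursive multiplications to 7 at each level.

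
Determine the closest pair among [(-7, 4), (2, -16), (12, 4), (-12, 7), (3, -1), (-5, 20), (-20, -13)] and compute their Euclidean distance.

Computing all pairwise distances among 7 points:

d((-7, 4), (2, -16)) = 21.9317
d((-7, 4), (12, 4)) = 19.0
d((-7, 4), (-12, 7)) = 5.831 <-- minimum
d((-7, 4), (3, -1)) = 11.1803
d((-7, 4), (-5, 20)) = 16.1245
d((-7, 4), (-20, -13)) = 21.4009
d((2, -16), (12, 4)) = 22.3607
d((2, -16), (-12, 7)) = 26.9258
d((2, -16), (3, -1)) = 15.0333
d((2, -16), (-5, 20)) = 36.6742
d((2, -16), (-20, -13)) = 22.2036
d((12, 4), (-12, 7)) = 24.1868
d((12, 4), (3, -1)) = 10.2956
d((12, 4), (-5, 20)) = 23.3452
d((12, 4), (-20, -13)) = 36.2353
d((-12, 7), (3, -1)) = 17.0
d((-12, 7), (-5, 20)) = 14.7648
d((-12, 7), (-20, -13)) = 21.5407
d((3, -1), (-5, 20)) = 22.4722
d((3, -1), (-20, -13)) = 25.9422
d((-5, 20), (-20, -13)) = 36.2491

Closest pair: (-7, 4) and (-12, 7) with distance 5.831

The closest pair is (-7, 4) and (-12, 7) with Euclidean distance 5.831. For 7 points, brute-force pairwise comparison is shown above. For large n, the divide-and-conquer algorithm (sort by x, recurse on halves, check the dividing strip) achieves O(n log n).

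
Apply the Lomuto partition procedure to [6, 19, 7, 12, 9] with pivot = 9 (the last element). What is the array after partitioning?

Lomuto partition with pivot = 9:

Initial array: [6, 19, 7, 12, 9]

arr[0]=6 <= 9: swap with position 0, array becomes [6, 19, 7, 12, 9]
arr[1]=19 > 9: no swap
arr[2]=7 <= 9: swap with position 1, array becomes [6, 7, 19, 12, 9]
arr[3]=12 > 9: no swap

Place pivot at position 2: [6, 7, 9, 12, 19]
Pivot position: 2

After partitioning with pivot 9, the array becomes [6, 7, 9, 12, 19]. The pivot is placed at index 2. All elements to the left of the pivot are <= 9, and all elements to the right are > 9.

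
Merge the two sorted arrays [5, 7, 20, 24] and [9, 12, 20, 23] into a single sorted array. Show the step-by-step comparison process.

Merging process:

Compare 5 vs 9: take 5 from left. Merged: [5]
Compare 7 vs 9: take 7 from left. Merged: [5, 7]
Compare 20 vs 9: take 9 from right. Merged: [5, 7, 9]
Compare 20 vs 12: take 12 from right. Merged: [5, 7, 9, 12]
Compare 20 vs 20: take 20 from left. Merged: [5, 7, 9, 12, 20]
Compare 24 vs 20: take 20 from right. Merged: [5, 7, 9, 12, 20, 20]
Compare 24 vs 23: take 23 from right. Merged: [5, 7, 9, 12, 20, 20, 23]
Append remaining from left: [24]. Merged: [5, 7, 9, 12, 20, 20, 23, 24]

Final merged array: [5, 7, 9, 12, 20, 20, 23, 24]
Total comparisons: 7

The merged array is [5, 7, 9, 12, 20, 20, 23, 24], requiring 7 comparisons. The merge step runs in O(n) time where n is the total number of elements.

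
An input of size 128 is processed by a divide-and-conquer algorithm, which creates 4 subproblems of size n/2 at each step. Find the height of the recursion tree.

For divide and conquer with division factor 2:

Problem sizes at each level:
Level 0: 128
Level 1: 64
Level 2: 32
Level 3: 16
Level 4: 8
Level 5: 4
Level 6: 2
Level 7: 1

The root is level 0 and the size-1 base case is level 7 (the tree spans levels 0 through 7, i.e. 8 levels counting the root), so the depth is the number of divisions: log_2(128) = 7

The recursion tree depth is log_2(128) = 7. At each level, the problem size is divided by 2, so it takes 7 divisions to reduce to a base case of size 1. The algorithm makes 4 recursive calls at each level.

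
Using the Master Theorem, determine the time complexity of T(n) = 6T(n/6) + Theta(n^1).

Master Theorem for T(n) = 6T(n/6) + O(n^1):

a = 6, b = 6, c = 1
log_b(a) = log_6(6) = 1.0000

Case 2: c = 1 = log_6(6) = 1.0000
T(n) = O(n^1 log n) = O(n log n)

For T(n) = 6T(n/6) + O(n^1): log_6(6) = 1.0000. This is Case 2 of the Master Theorem (c = log_b(a), equal work at all levels), giving O(n log n).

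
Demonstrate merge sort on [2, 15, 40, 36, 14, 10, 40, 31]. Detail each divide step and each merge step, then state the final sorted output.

Merge sort trace:

Split: [2, 15, 40, 36, 14, 10, 40, 31] -> [2, 15, 40, 36] and [14, 10, 40, 31]
  Split: [2, 15, 40, 36] -> [2, 15] and [40, 36]
    Split: [2, 15] -> [2] and [15]
    Merge: [2] + [15] -> [2, 15]
    Split: [40, 36] -> [40] and [36]
    Merge: [40] + [36] -> [36, 40]
  Merge: [2, 15] + [36, 40] -> [2, 15, 36, 40]
  Split: [14, 10, 40, 31] -> [14, 10] and [40, 31]
    Split: [14, 10] -> [14] and [10]
    Merge: [14] + [10] -> [10, 14]
    Split: [40, 31] -> [40] and [31]
    Merge: [40] + [31] -> [31, 40]
  Merge: [10, 14] + [31, 40] -> [10, 14, 31, 40]
Merge: [2, 15, 36, 40] + [10, 14, 31, 40] -> [2, 10, 14, 15, 31, 36, 40, 40]

Final sorted array: [2, 10, 14, 15, 31, 36, 40, 40]

The merge sort proceeds by recursively splitting the array and merging sorted halves.
After all merges, the sorted array is [2, 10, 14, 15, 31, 36, 40, 40].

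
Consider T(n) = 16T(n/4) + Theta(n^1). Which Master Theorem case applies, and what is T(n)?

Master Theorem for T(n) = 16T(n/4) + O(n^1):

a = 16, b = 4, c = 1
log_b(a) = log_4(16) = 2.0000

Case 1: c = 1 < log_4(16) = 2.0000
T(n) = O(n^(log_4 16)) = O(n^2)

For T(n) = 16T(n/4) + O(n^1): log_4(16) = 2.0000. This is Case 1 of the Master Theorem (c < log_b(a), work dominated by leaves), giving O(n^2).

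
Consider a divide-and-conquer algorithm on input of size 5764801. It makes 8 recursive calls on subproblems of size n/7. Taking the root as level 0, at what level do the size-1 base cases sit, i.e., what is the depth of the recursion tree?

For divide and conquer with division factor 7:

Problem sizes at each level:
Level 0: 5764801
Level 1: 823543
Level 2: 117649
Level 3: 16807
Level 4: 2401
Level 5: 343
Level 6: 49
Level 7: 7
Level 8: 1

The root is level 0 and the size-1 base case is level 8 (the tree spans levels 0 through 8, i.e. 9 levels counting the root), so the depth is the number of divisions: log_7(5764801) = 8

The recursion tree depth is log_7(5764801) = 8. At each level, the problem size is divided by 7, so it takes 8 divisions to reduce to a base case of size 1. The algorithm makes 8 recursive calls at each level.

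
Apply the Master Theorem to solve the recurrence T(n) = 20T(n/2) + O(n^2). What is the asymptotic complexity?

Master Theorem for T(n) = 20T(n/2) + O(n^2):

a = 20, b = 2, c = 2
log_b(a) = log_2(20) = 4.3219

Case 1: c = 2 < log_2(20) = 4.3219
T(n) = O(n^(log_2 20))

For T(n) = 20T(n/2) + O(n^2): log_2(20) = 4.3219. This is Case 1 of the Master Theorem (c < log_b(a), work dominated by leaves), giving O(n^(log_2 20)).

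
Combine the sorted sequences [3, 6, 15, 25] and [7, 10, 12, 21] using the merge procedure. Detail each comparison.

Merging process:

Compare 3 vs 7: take 3 from left. Merged: [3]
Compare 6 vs 7: take 6 from left. Merged: [3, 6]
Compare 15 vs 7: take 7 from right. Merged: [3, 6, 7]
Compare 15 vs 10: take 10 from right. Merged: [3, 6, 7, 10]
Compare 15 vs 12: take 12 from right. Merged: [3, 6, 7, 10, 12]
Compare 15 vs 21: take 15 from left. Merged: [3, 6, 7, 10, 12, 15]
Compare 25 vs 21: take 21 from right. Merged: [3, 6, 7, 10, 12, 15, 21]
Append remaining from left: [25]. Merged: [3, 6, 7, 10, 12, 15, 21, 25]

Final merged array: [3, 6, 7, 10, 12, 15, 21, 25]
Total comparisons: 7

The merged array is [3, 6, 7, 10, 12, 15, 21, 25], requiring 7 comparisons. The merge step runs in O(n) time where n is the total number of elements.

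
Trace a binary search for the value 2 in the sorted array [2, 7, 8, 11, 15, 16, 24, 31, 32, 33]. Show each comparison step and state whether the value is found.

Binary search for 2 in [2, 7, 8, 11, 15, 16, 24, 31, 32, 33]:

lo=0, hi=9, mid=4, arr[mid]=15 -> 15 > 2, search left half
lo=0, hi=3, mid=1, arr[mid]=7 -> 7 > 2, search left half
lo=0, hi=0, mid=0, arr[mid]=2 -> Found target at index 0!

Binary search finds 2 at index 0 after 3 comparisons. The search repeatedly halves the search space by comparing with the middle element.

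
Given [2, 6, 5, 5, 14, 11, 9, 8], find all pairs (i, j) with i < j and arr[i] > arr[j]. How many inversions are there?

Finding inversions in [2, 6, 5, 5, 14, 11, 9, 8]:

(1, 2): arr[1]=6 > arr[2]=5
(1, 3): arr[1]=6 > arr[3]=5
(4, 5): arr[4]=14 > arr[5]=11
(4, 6): arr[4]=14 > arr[6]=9
(4, 7): arr[4]=14 > arr[7]=8
(5, 6): arr[5]=11 > arr[6]=9
(5, 7): arr[5]=11 > arr[7]=8
(6, 7): arr[6]=9 > arr[7]=8

Total inversions: 8

The array has 8 inversion(s): (1,2), (1,3), (4,5), (4,6), (4,7), (5,6), (5,7), (6,7). Each pair (i,j) satisfies i < j and arr[i] > arr[j].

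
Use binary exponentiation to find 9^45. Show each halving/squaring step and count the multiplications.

Computing 9^45 by squaring (build up from 9^1; each line after the first costs one multiplication):

9^1 = 9
9^2 = (9^1)^2 = 9^2 = 81
9^4 = (9^2)^2 = 81^2 = 6561
9^5 = 9 * 9^4 = 9 * 6561 = 59049
9^10 = (9^5)^2 = 59049^2 = 3486784401
9^11 = 9 * 9^10 = 9 * 3486784401 = 31381059609
9^22 = (9^11)^2 = 31381059609^2 = 984770902183611232881
9^44 = (9^22)^2 = 984770902183611232881^2 = 969773729787523602876821942164080815560161
9^45 = 9 * 9^44 = 9 * 969773729787523602876821942164080815560161 = 8727963568087712425891397479476727340041449

Result: 8727963568087712425891397479476727340041449
Multiplications needed: 8 (8 lines after 9^1)

9^45 = 8727963568087712425891397479476727340041449. Using exponentiation by squaring, this requires 8 multiplications. The key idea: if the exponent is even, square the half-power; if odd, multiply by the base once.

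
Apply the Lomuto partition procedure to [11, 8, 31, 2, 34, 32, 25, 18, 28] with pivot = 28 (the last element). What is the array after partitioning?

Lomuto partition with pivot = 28:

Initial array: [11, 8, 31, 2, 34, 32, 25, 18, 28]

arr[0]=11 <= 28: swap with position 0, array becomes [11, 8, 31, 2, 34, 32, 25, 18, 28]
arr[1]=8 <= 28: swap with position 1, array becomes [11, 8, 31, 2, 34, 32, 25, 18, 28]
arr[2]=31 > 28: no swap
arr[3]=2 <= 28: swap with position 2, array becomes [11, 8, 2, 31, 34, 32, 25, 18, 28]
arr[4]=34 > 28: no swap
arr[5]=32 > 28: no swap
arr[6]=25 <= 28: swap with position 3, array becomes [11, 8, 2, 25, 34, 32, 31, 18, 28]
arr[7]=18 <= 28: swap with position 4, array becomes [11, 8, 2, 25, 18, 32, 31, 34, 28]

Place pivot at position 5: [11, 8, 2, 25, 18, 28, 31, 34, 32]
Pivot position: 5

After partitioning with pivot 28, the array becomes [11, 8, 2, 25, 18, 28, 31, 34, 32]. The pivot is placed at index 5. All elements to the left of the pivot are <= 28, and all elements to the right are > 28.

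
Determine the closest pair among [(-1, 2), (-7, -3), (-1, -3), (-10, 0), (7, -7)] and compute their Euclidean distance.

Computing all pairwise distances among 5 points:

d((-1, 2), (-7, -3)) = 7.8102
d((-1, 2), (-1, -3)) = 5.0
d((-1, 2), (-10, 0)) = 9.2195
d((-1, 2), (7, -7)) = 12.0416
d((-7, -3), (-1, -3)) = 6.0
d((-7, -3), (-10, 0)) = 4.2426 <-- minimum
d((-7, -3), (7, -7)) = 14.5602
d((-1, -3), (-10, 0)) = 9.4868
d((-1, -3), (7, -7)) = 8.9443
d((-10, 0), (7, -7)) = 18.3848

Closest pair: (-7, -3) and (-10, 0) with distance 4.2426

The closest pair is (-7, -3) and (-10, 0) with Euclidean distance 4.2426. For 5 points, brute-force pairwise comparison is shown above. For large n, the divide-and-conquer algorithm (sort by x, recurse on halves, check the dividing strip) achieves O(n log n).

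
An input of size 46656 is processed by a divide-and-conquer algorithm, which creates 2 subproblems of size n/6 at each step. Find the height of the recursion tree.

For divide and conquer with division factor 6:

Problem sizes at each level:
Level 0: 46656
Level 1: 7776
Level 2: 1296
Level 3: 216
Level 4: 36
Level 5: 6
Level 6: 1

The root is level 0 and the size-1 base case is level 6 (the tree spans levels 0 through 6, i.e. 7 levels counting the root), so the depth is the number of divisions: log_6(46656) = 6

The recursion tree depth is log_6(46656) = 6. At each level, the problem size is divided by 6, so it takes 6 divisions to reduce to a base case of size 1. The algorithm makes 2 recursive calls at each level.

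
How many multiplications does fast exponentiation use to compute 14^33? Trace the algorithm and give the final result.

Computing 14^33 by squaring (build up from 14^1; each line after the first costs one multiplication):

14^1 = 14
14^2 = (14^1)^2 = 14^2 = 196
14^4 = (14^2)^2 = 196^2 = 38416
14^8 = (14^4)^2 = 38416^2 = 1475789056
14^16 = (14^8)^2 = 1475789056^2 = 2177953337809371136
14^32 = (14^16)^2 = 2177953337809371136^2 = 4743480741674980702700443299789930496
14^33 = 14 * 14^32 = 14 * 4743480741674980702700443299789930496 = 66408730383449729837806206197059026944

Result: 66408730383449729837806206197059026944
Multiplications needed: 6 (6 lines after 14^1)

14^33 = 66408730383449729837806206197059026944. Using exponentiation by squaring, this requires 6 multiplications. The key idea: if the exponent is even, square the half-power; if odd, multiply by the base once.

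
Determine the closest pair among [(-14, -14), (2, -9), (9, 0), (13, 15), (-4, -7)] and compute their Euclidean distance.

Computing all pairwise distances among 5 points:

d((-14, -14), (2, -9)) = 16.7631
d((-14, -14), (9, 0)) = 26.9258
d((-14, -14), (13, 15)) = 39.6232
d((-14, -14), (-4, -7)) = 12.2066
d((2, -9), (9, 0)) = 11.4018
d((2, -9), (13, 15)) = 26.4008
d((2, -9), (-4, -7)) = 6.3246 <-- minimum
d((9, 0), (13, 15)) = 15.5242
d((9, 0), (-4, -7)) = 14.7648
d((13, 15), (-4, -7)) = 27.8029

Closest pair: (2, -9) and (-4, -7) with distance 6.3246

The closest pair is (2, -9) and (-4, -7) with Euclidean distance 6.3246. For 5 points, brute-force pairwise comparison is shown above. For large n, the divide-and-conquer algorithm (sort by x, recurse on halves, check the dividing strip) achieves O(n log n).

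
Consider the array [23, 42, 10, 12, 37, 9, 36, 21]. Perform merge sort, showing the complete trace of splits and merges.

Merge sort trace:

Split: [23, 42, 10, 12, 37, 9, 36, 21] -> [23, 42, 10, 12] and [37, 9, 36, 21]
  Split: [23, 42, 10, 12] -> [23, 42] and [10, 12]
    Split: [23, 42] -> [23] and [42]
    Merge: [23] + [42] -> [23, 42]
    Split: [10, 12] -> [10] and [12]
    Merge: [10] + [12] -> [10, 12]
  Merge: [23, 42] + [10, 12] -> [10, 12, 23, 42]
  Split: [37, 9, 36, 21] -> [37, 9] and [36, 21]
    Split: [37, 9] -> [37] and [9]
    Merge: [37] + [9] -> [9, 37]
    Split: [36, 21] -> [36] and [21]
    Merge: [36] + [21] -> [21, 36]
  Merge: [9, 37] + [21, 36] -> [9, 21, 36, 37]
Merge: [10, 12, 23, 42] + [9, 21, 36, 37] -> [9, 10, 12, 21, 23, 36, 37, 42]

Final sorted array: [9, 10, 12, 21, 23, 36, 37, 42]

The merge sort proceeds by recursively splitting the array and merging sorted halves.
After all merges, the sorted array is [9, 10, 12, 21, 23, 36, 37, 42].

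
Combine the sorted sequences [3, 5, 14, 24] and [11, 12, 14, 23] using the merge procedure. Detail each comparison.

Merging process:

Compare 3 vs 11: take 3 from left. Merged: [3]
Compare 5 vs 11: take 5 from left. Merged: [3, 5]
Compare 14 vs 11: take 11 from right. Merged: [3, 5, 11]
Compare 14 vs 12: take 12 from right. Merged: [3, 5, 11, 12]
Compare 14 vs 14: take 14 from left. Merged: [3, 5, 11, 12, 14]
Compare 24 vs 14: take 14 from right. Merged: [3, 5, 11, 12, 14, 14]
Compare 24 vs 23: take 23 from right. Merged: [3, 5, 11, 12, 14, 14, 23]
Append remaining from left: [24]. Merged: [3, 5, 11, 12, 14, 14, 23, 24]

Final merged array: [3, 5, 11, 12, 14, 14, 23, 24]
Total comparisons: 7

The merged array is [3, 5, 11, 12, 14, 14, 23, 24], requiring 7 comparisons. The merge step runs in O(n) time where n is the total number of elements.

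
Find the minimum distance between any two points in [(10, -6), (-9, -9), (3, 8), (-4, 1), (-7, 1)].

Computing all pairwise distances among 5 points:

d((10, -6), (-9, -9)) = 19.2354
d((10, -6), (3, 8)) = 15.6525
d((10, -6), (-4, 1)) = 15.6525
d((10, -6), (-7, 1)) = 18.3848
d((-9, -9), (3, 8)) = 20.8087
d((-9, -9), (-4, 1)) = 11.1803
d((-9, -9), (-7, 1)) = 10.198
d((3, 8), (-4, 1)) = 9.8995
d((3, 8), (-7, 1)) = 12.2066
d((-4, 1), (-7, 1)) = 3.0 <-- minimum

Closest pair: (-4, 1) and (-7, 1) with distance 3.0

The closest pair is (-4, 1) and (-7, 1) with Euclidean distance 3.0. For 5 points, brute-force pairwise comparison is shown above. For large n, the divide-and-conquer algorithm (sort by x, recurse on halves, check the dividing strip) achieves O(n log n).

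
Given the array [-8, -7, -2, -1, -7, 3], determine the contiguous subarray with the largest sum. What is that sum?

Using Kadane's algorithm on [-8, -7, -2, -1, -7, 3]:

Scanning through the array:
Position 1 (value -7): max_ending_here = -7, max_so_far = -7
Position 2 (value -2): max_ending_here = -2, max_so_far = -2
Position 3 (value -1): max_ending_here = -1, max_so_far = -1
Position 4 (value -7): max_ending_here = -7, max_so_far = -1
Position 5 (value 3): max_ending_here = 3, max_so_far = 3

Maximum subarray: [3]
Maximum sum: 3

The maximum subarray is [3] with sum 3. This subarray runs from index 5 to index 5.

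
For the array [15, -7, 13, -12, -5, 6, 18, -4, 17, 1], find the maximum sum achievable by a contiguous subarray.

Using Kadane's algorithm on [15, -7, 13, -12, -5, 6, 18, -4, 17, 1]:

Scanning through the array:
Position 1 (value -7): max_ending_here = 8, max_so_far = 15
Position 2 (value 13): max_ending_here = 21, max_so_far = 21
Position 3 (value -12): max_ending_here = 9, max_so_far = 21
Position 4 (value -5): max_ending_here = 4, max_so_far = 21
Position 5 (value 6): max_ending_here = 10, max_so_far = 21
Position 6 (value 18): max_ending_here = 28, max_so_far = 28
Position 7 (value -4): max_ending_here = 24, max_so_far = 28
Position 8 (value 17): max_ending_here = 41, max_so_far = 41
Position 9 (value 1): max_ending_here = 42, max_so_far = 42

Maximum subarray: [15, -7, 13, -12, -5, 6, 18, -4, 17, 1]
Maximum sum: 42

The maximum subarray is [15, -7, 13, -12, -5, 6, 18, -4, 17, 1] with sum 42. This subarray runs from index 0 to index 9.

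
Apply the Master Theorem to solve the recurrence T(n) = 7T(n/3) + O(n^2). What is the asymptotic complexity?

Master Theorem for T(n) = 7T(n/3) + O(n^2):

a = 7, b = 3, c = 2
log_b(a) = log_3(7) = 1.7712

Case 3: c = 2 > log_3(7) = 1.7712
T(n) = O(n^2) = O(n^2)

For T(n) = 7T(n/3) + O(n^2): log_3(7) = 1.7712. This is Case 3 of the Master Theorem (c > log_b(a), work dominated by root), giving O(n^2).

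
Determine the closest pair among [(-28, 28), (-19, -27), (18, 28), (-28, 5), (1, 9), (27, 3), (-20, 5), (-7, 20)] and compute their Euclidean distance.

Computing all pairwise distances among 8 points:

d((-28, 28), (-19, -27)) = 55.7315
d((-28, 28), (18, 28)) = 46.0
d((-28, 28), (-28, 5)) = 23.0
d((-28, 28), (1, 9)) = 34.6699
d((-28, 28), (27, 3)) = 60.4152
d((-28, 28), (-20, 5)) = 24.3516
d((-28, 28), (-7, 20)) = 22.4722
d((-19, -27), (18, 28)) = 66.2873
d((-19, -27), (-28, 5)) = 33.2415
d((-19, -27), (1, 9)) = 41.1825
d((-19, -27), (27, 3)) = 54.9181
d((-19, -27), (-20, 5)) = 32.0156
d((-19, -27), (-7, 20)) = 48.5077
d((18, 28), (-28, 5)) = 51.4296
d((18, 28), (1, 9)) = 25.4951
d((18, 28), (27, 3)) = 26.5707
d((18, 28), (-20, 5)) = 44.4185
d((18, 28), (-7, 20)) = 26.2488
d((-28, 5), (1, 9)) = 29.2746
d((-28, 5), (27, 3)) = 55.0364
d((-28, 5), (-20, 5)) = 8.0 <-- minimum
d((-28, 5), (-7, 20)) = 25.807
d((1, 9), (27, 3)) = 26.6833
d((1, 9), (-20, 5)) = 21.3776
d((1, 9), (-7, 20)) = 13.6015
d((27, 3), (-20, 5)) = 47.0425
d((27, 3), (-7, 20)) = 38.0132
d((-20, 5), (-7, 20)) = 19.8494

Closest pair: (-28, 5) and (-20, 5) with distance 8.0

The closest pair is (-28, 5) and (-20, 5) with Euclidean distance 8.0. For 8 points, brute-force pairwise comparison is shown above. For large n, the divide-and-conquer algorithm (sort by x, recurse on halves, check the dividing strip) achieves O(n log n).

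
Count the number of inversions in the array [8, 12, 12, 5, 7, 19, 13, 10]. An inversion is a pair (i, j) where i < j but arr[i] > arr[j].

Finding inversions in [8, 12, 12, 5, 7, 19, 13, 10]:

(0, 3): arr[0]=8 > arr[3]=5
(0, 4): arr[0]=8 > arr[4]=7
(1, 3): arr[1]=12 > arr[3]=5
(1, 4): arr[1]=12 > arr[4]=7
(1, 7): arr[1]=12 > arr[7]=10
(2, 3): arr[2]=12 > arr[3]=5
(2, 4): arr[2]=12 > arr[4]=7
(2, 7): arr[2]=12 > arr[7]=10
(5, 6): arr[5]=19 > arr[6]=13
(5, 7): arr[5]=19 > arr[7]=10
(6, 7): arr[6]=13 > arr[7]=10

Total inversions: 11

The array has 11 inversion(s): (0,3), (0,4), (1,3), (1,4), (1,7), (2,3), (2,4), (2,7), (5,6), (5,7), (6,7). Each pair (i,j) satisfies i < j and arr[i] > arr[j].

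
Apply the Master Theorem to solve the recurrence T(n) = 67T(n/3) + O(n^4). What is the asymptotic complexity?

Master Theorem for T(n) = 67T(n/3) + O(n^4):

a = 67, b = 3, c = 4
log_b(a) = log_3(67) = 3.8273

Case 3: c = 4 > log_3(67) = 3.8273
T(n) = O(n^4) = O(n^4)

For T(n) = 67T(n/3) + O(n^4): log_3(67) = 3.8273. This is Case 3 of the Master Theorem (c > log_b(a), work dominated by root), giving O(n^4).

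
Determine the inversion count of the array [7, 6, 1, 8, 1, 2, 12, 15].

Finding inversions in [7, 6, 1, 8, 1, 2, 12, 15]:

(0, 1): arr[0]=7 > arr[1]=6
(0, 2): arr[0]=7 > arr[2]=1
(0, 4): arr[0]=7 > arr[4]=1
(0, 5): arr[0]=7 > arr[5]=2
(1, 2): arr[1]=6 > arr[2]=1
(1, 4): arr[1]=6 > arr[4]=1
(1, 5): arr[1]=6 > arr[5]=2
(3, 4): arr[3]=8 > arr[4]=1
(3, 5): arr[3]=8 > arr[5]=2

Total inversions: 9

The array has 9 inversion(s): (0,1), (0,2), (0,4), (0,5), (1,2), (1,4), (1,5), (3,4), (3,5). Each pair (i,j) satisfies i < j and arr[i] > arr[j].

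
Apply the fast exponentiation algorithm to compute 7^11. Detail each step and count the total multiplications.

Computing 7^11 by squaring (build up from 7^1; each line after the first costs one multiplication):

7^1 = 7
7^2 = (7^1)^2 = 7^2 = 49
7^4 = (7^2)^2 = 49^2 = 2401
7^5 = 7 * 7^4 = 7 * 2401 = 16807
7^10 = (7^5)^2 = 16807^2 = 282475249
7^11 = 7 * 7^10 = 7 * 282475249 = 1977326743

Result: 1977326743
Multiplications needed: 5 (5 lines after 7^1)

7^11 = 1977326743. Using exponentiation by squaring, this requires 5 multiplications. The key idea: if the exponent is even, square the half-power; if odd, multiply by the base once.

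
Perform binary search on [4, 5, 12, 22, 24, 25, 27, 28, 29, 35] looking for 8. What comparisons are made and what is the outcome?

Binary search for 8 in [4, 5, 12, 22, 24, 25, 27, 28, 29, 35]:

lo=0, hi=9, mid=4, arr[mid]=24 -> 24 > 8, search left half
lo=0, hi=3, mid=1, arr[mid]=5 -> 5 < 8, search right half
lo=2, hi=3, mid=2, arr[mid]=12 -> 12 > 8, search left half
lo=2 > hi=1, target 8 not found

Binary search determines that 8 is not in the array after 3 comparisons. The search space was exhausted without finding the target.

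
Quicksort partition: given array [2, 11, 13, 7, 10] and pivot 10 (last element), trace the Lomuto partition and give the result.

Lomuto partition with pivot = 10:

Initial array: [2, 11, 13, 7, 10]

arr[0]=2 <= 10: swap with position 0, array becomes [2, 11, 13, 7, 10]
arr[1]=11 > 10: no swap
arr[2]=13 > 10: no swap
arr[3]=7 <= 10: swap with position 1, array becomes [2, 7, 13, 11, 10]

Place pivot at position 2: [2, 7, 10, 11, 13]
Pivot position: 2

After partitioning with pivot 10, the array becomes [2, 7, 10, 11, 13]. The pivot is placed at index 2. All elements to the left of the pivot are <= 10, and all elements to the right are > 10.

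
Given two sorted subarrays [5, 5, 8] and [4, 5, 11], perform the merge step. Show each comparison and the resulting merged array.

Merging process:

Compare 5 vs 4: take 4 from right. Merged: [4]
Compare 5 vs 5: take 5 from left. Merged: [4, 5]
Compare 5 vs 5: take 5 from left. Merged: [4, 5, 5]
Compare 8 vs 5: take 5 from right. Merged: [4, 5, 5, 5]
Compare 8 vs 11: take 8 from left. Merged: [4, 5, 5, 5, 8]
Append remaining from right: [11]. Merged: [4, 5, 5, 5, 8, 11]

Final merged array: [4, 5, 5, 5, 8, 11]
Total comparisons: 5

The merged array is [4, 5, 5, 5, 8, 11], requiring 5 comparisons. The merge step runs in O(n) time where n is the total number of elements.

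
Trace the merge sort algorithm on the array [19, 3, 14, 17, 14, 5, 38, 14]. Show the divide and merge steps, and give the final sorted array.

Merge sort trace:

Split: [19, 3, 14, 17, 14, 5, 38, 14] -> [19, 3, 14, 17] and [14, 5, 38, 14]
  Split: [19, 3, 14, 17] -> [19, 3] and [14, 17]
    Split: [19, 3] -> [19] and [3]
    Merge: [19] + [3] -> [3, 19]
    Split: [14, 17] -> [14] and [17]
    Merge: [14] + [17] -> [14, 17]
  Merge: [3, 19] + [14, 17] -> [3, 14, 17, 19]
  Split: [14, 5, 38, 14] -> [14, 5] and [38, 14]
    Split: [14, 5] -> [14] and [5]
    Merge: [14] + [5] -> [5, 14]
    Split: [38, 14] -> [38] and [14]
    Merge: [38] + [14] -> [14, 38]
  Merge: [5, 14] + [14, 38] -> [5, 14, 14, 38]
Merge: [3, 14, 17, 19] + [5, 14, 14, 38] -> [3, 5, 14, 14, 14, 17, 19, 38]

Final sorted array: [3, 5, 14, 14, 14, 17, 19, 38]

The merge sort proceeds by recursively splitting the array and merging sorted halves.
After all merges, the sorted array is [3, 5, 14, 14, 14, 17, 19, 38].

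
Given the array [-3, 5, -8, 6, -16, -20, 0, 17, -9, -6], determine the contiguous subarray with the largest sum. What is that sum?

Using Kadane's algorithm on [-3, 5, -8, 6, -16, -20, 0, 17, -9, -6]:

Scanning through the array:
Position 1 (value 5): max_ending_here = 5, max_so_far = 5
Position 2 (value -8): max_ending_here = -3, max_so_far = 5
Position 3 (value 6): max_ending_here = 6, max_so_far = 6
Position 4 (value -16): max_ending_here = -10, max_so_far = 6
Position 5 (value -20): max_ending_here = -20, max_so_far = 6
Position 6 (value 0): max_ending_here = 0, max_so_far = 6
Position 7 (value 17): max_ending_here = 17, max_so_far = 17
Position 8 (value -9): max_ending_here = 8, max_so_far = 17
Position 9 (value -6): max_ending_here = 2, max_so_far = 17

Maximum subarray: [0, 17]
Maximum sum: 17

The maximum subarray is [0, 17] with sum 17. This subarray runs from index 6 to index 7.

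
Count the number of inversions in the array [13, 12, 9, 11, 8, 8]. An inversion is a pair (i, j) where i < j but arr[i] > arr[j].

Finding inversions in [13, 12, 9, 11, 8, 8]:

(0, 1): arr[0]=13 > arr[1]=12
(0, 2): arr[0]=13 > arr[2]=9
(0, 3): arr[0]=13 > arr[3]=11
(0, 4): arr[0]=13 > arr[4]=8
(0, 5): arr[0]=13 > arr[5]=8
(1, 2): arr[1]=12 > arr[2]=9
(1, 3): arr[1]=12 > arr[3]=11
(1, 4): arr[1]=12 > arr[4]=8
(1, 5): arr[1]=12 > arr[5]=8
(2, 4): arr[2]=9 > arr[4]=8
(2, 5): arr[2]=9 > arr[5]=8
(3, 4): arr[3]=11 > arr[4]=8
(3, 5): arr[3]=11 > arr[5]=8

Total inversions: 13

The array has 13 inversion(s): (0,1), (0,2), (0,3), (0,4), (0,5), (1,2), (1,3), (1,4), (1,5), (2,4), (2,5), (3,4), (3,5). Each pair (i,j) satisfies i < j and arr[i] > arr[j].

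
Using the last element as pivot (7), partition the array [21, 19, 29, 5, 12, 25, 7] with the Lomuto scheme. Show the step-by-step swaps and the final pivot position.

Lomuto partition with pivot = 7:

Initial array: [21, 19, 29, 5, 12, 25, 7]

arr[0]=21 > 7: no swap
arr[1]=19 > 7: no swap
arr[2]=29 > 7: no swap
arr[3]=5 <= 7: swap with position 0, array becomes [5, 19, 29, 21, 12, 25, 7]
arr[4]=12 > 7: no swap
arr[5]=25 > 7: no swap

Place pivot at position 1: [5, 7, 29, 21, 12, 25, 19]
Pivot position: 1

After partitioning with pivot 7, the array becomes [5, 7, 29, 21, 12, 25, 19]. The pivot is placed at index 1. All elements to the left of the pivot are <= 7, and all elements to the right are > 7.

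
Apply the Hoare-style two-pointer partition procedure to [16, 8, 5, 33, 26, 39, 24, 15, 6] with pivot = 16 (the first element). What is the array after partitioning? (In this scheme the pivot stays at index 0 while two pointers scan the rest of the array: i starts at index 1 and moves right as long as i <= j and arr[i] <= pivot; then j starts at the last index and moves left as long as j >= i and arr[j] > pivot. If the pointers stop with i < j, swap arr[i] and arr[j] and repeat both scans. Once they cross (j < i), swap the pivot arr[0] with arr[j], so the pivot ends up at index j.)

Hoare-style two-pointer partition with pivot = 16:

Initial array: [16, 8, 5, 33, 26, 39, 24, 15, 6]

Pointers start at i = 1, j = 8.
i stops at index 3 (arr[3]=33 > 16), j stops at index 8 (arr[8]=6 <= 16): swap arr[3] and arr[8], array becomes [16, 8, 5, 6, 26, 39, 24, 15, 33]
i stops at index 4 (arr[4]=26 > 16), j stops at index 7 (arr[7]=15 <= 16): swap arr[4] and arr[7], array becomes [16, 8, 5, 6, 15, 39, 24, 26, 33]
i ends at 5, j ends at 4: the pointers have crossed (j < i), so scanning stops.

Swap pivot arr[0] with arr[4] to place pivot at position 4: [15, 8, 5, 6, 16, 39, 24, 26, 33]
Pivot position: 4

After partitioning with pivot 16, the array becomes [15, 8, 5, 6, 16, 39, 24, 26, 33]. The pivot is placed at index 4. All elements to the left of the pivot are <= 16, and all elements to the right are > 16.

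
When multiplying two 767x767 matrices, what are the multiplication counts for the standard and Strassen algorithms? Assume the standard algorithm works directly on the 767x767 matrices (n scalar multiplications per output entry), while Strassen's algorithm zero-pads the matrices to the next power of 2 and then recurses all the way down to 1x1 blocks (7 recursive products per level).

Matrix multiplication for 767x767 matrices:

Strassen's algorithm requires power-of-2 dimensions. Pad 767x767 to 1024x1024 (next power of 2).

Standard algorithm: 767^3 = 451217663 multiplications
Strassen's algorithm: 7^(log2(1024)) = 7^10 = 282475249 multiplications
Savings: 451217663 - 282475249 = 168742414 multiplications

Standard: 451217663 multiplications (767^3). Strassen: 282475249 multiplications (7^10, after padding to 1024x1024). Strassen reduces 8 recursive multiplications to 7 at each level.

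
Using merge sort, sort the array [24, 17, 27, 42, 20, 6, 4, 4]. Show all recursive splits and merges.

Merge sort trace:

Split: [24, 17, 27, 42, 20, 6, 4, 4] -> [24, 17, 27, 42] and [20, 6, 4, 4]
  Split: [24, 17, 27, 42] -> [24, 17] and [27, 42]
    Split: [24, 17] -> [24] and [17]
    Merge: [24] + [17] -> [17, 24]
    Split: [27, 42] -> [27] and [42]
    Merge: [27] + [42] -> [27, 42]
  Merge: [17, 24] + [27, 42] -> [17, 24, 27, 42]
  Split: [20, 6, 4, 4] -> [20, 6] and [4, 4]
    Split: [20, 6] -> [20] and [6]
    Merge: [20] + [6] -> [6, 20]
    Split: [4, 4] -> [4] and [4]
    Merge: [4] + [4] -> [4, 4]
  Merge: [6, 20] + [4, 4] -> [4, 4, 6, 20]
Merge: [17, 24, 27, 42] + [4, 4, 6, 20] -> [4, 4, 6, 17, 20, 24, 27, 42]

Final sorted array: [4, 4, 6, 17, 20, 24, 27, 42]

The merge sort proceeds by recursively splitting the array and merging sorted halves.
After all merges, the sorted array is [4, 4, 6, 17, 20, 24, 27, 42].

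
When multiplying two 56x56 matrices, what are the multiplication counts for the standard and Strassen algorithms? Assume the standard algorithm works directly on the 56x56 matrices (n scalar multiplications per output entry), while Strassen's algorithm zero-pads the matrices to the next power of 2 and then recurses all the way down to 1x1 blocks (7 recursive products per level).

Matrix multiplication for 56x56 matrices:

Strassen's algorithm requires power-of-2 dimensions. Pad 56x56 to 64x64 (next power of 2).

Standard algorithm: 56^3 = 175616 multiplications
Strassen's algorithm: 7^(log2(64)) = 7^6 = 117649 multiplications
Savings: 175616 - 117649 = 57967 multiplications

Standard: 175616 multiplications (56^3). Strassen: 117649 multiplications (7^6, after padding to 64x64). Strassen reduces 8 recursive multiplications to 7 at each level.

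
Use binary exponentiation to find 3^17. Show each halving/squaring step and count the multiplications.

Computing 3^17 by squaring (build up from 3^1; each line after the first costs one multiplication):

3^1 = 3
3^2 = (3^1)^2 = 3^2 = 9
3^4 = (3^2)^2 = 9^2 = 81
3^8 = (3^4)^2 = 81^2 = 6561
3^16 = (3^8)^2 = 6561^2 = 43046721
3^17 = 3 * 3^16 = 3 * 43046721 = 129140163

Result: 129140163
Multiplications needed: 5 (5 lines after 3^1)

3^17 = 129140163. Using exponentiation by squaring, this requires 5 multiplications. The key idea: if the exponent is even, square the half-power; if odd, multiply by the base once.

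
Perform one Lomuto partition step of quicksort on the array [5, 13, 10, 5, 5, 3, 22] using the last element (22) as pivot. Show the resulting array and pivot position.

Lomuto partition with pivot = 22:

Initial array: [5, 13, 10, 5, 5, 3, 22]

arr[0]=5 <= 22: swap with position 0, array becomes [5, 13, 10, 5, 5, 3, 22]
arr[1]=13 <= 22: swap with position 1, array becomes [5, 13, 10, 5, 5, 3, 22]
arr[2]=10 <= 22: swap with position 2, array becomes [5, 13, 10, 5, 5, 3, 22]
arr[3]=5 <= 22: swap with position 3, array becomes [5, 13, 10, 5, 5, 3, 22]
arr[4]=5 <= 22: swap with position 4, array becomes [5, 13, 10, 5, 5, 3, 22]
arr[5]=3 <= 22: swap with position 5, array becomes [5, 13, 10, 5, 5, 3, 22]

Place pivot at position 6: [5, 13, 10, 5, 5, 3, 22]
Pivot position: 6

After partitioning with pivot 22, the array becomes [5, 13, 10, 5, 5, 3, 22]. The pivot is placed at index 6. All elements to the left of the pivot are <= 22, and all elements to the right are > 22.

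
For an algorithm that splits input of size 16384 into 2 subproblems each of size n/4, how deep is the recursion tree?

For divide and conquer with division factor 4:

Problem sizes at each level:
Level 0: 16384
Level 1: 4096
Level 2: 1024
Level 3: 256
Level 4: 64
Level 5: 16
Level 6: 4
Level 7: 1

The root is level 0 and the size-1 base case is level 7 (the tree spans levels 0 through 7, i.e. 8 levels counting the root), so the depth is the number of divisions: log_4(16384) = 7

The recursion tree depth is log_4(16384) = 7. At each level, the problem size is divided by 4, so it takes 7 divisions to reduce to a base case of size 1. The algorithm makes 2 recursive calls at each level.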